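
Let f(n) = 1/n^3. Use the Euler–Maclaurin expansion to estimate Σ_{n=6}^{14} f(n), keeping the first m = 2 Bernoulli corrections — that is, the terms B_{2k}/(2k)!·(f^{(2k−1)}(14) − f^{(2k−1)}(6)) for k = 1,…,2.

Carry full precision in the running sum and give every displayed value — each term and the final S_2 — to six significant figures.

S_2 ≈ 0.0140195

Integral: ∫_6^14 1/x^3 dx = 0.0113379.
Boundary: ½(f(6) + f(14)) = ½(0.00462963 + 0.000364431) = 0.00249703.
Running total after boundary: 0.0138349.
Correction k=1: B_{2}/2! · (f^{(1)}(14) − f^{(1)}(6)) = 1/12 · (-7.80925e-05 − (-0.00231481)) = 0.000186394.
Partial sum through k=1: 0.0140213.
Correction k=2: B_{4}/4! · (f^{(3)}(14) − f^{(3)}(6)) = −1/720 · (-7.96862e-06 − (-0.00128601)) = -1.77506e-06.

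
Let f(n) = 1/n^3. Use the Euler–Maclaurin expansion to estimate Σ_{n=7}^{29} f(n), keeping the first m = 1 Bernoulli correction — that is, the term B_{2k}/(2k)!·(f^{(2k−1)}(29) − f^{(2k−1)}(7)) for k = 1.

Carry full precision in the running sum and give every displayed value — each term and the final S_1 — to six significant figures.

S_1 ≈ 0.0111915

∫_7^29 1/x^3 dx evaluates to 0.00960955.
Boundary: ½(f(7) + f(29)) = ½(0.00291545 + 4.10021e-05) = 0.00147823.
Integral + boundary = 0.0110878.
Order-1 term: 1/12 · (-4.24160e-06 − (-0.00124948)) = 0.000103770.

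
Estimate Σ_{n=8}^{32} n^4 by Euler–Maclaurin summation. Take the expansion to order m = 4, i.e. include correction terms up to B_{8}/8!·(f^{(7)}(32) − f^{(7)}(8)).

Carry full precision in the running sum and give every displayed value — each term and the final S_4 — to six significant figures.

S_4 ≈ 7.24142e+06

The integral term ∫_8^32 x^4 dx = 6.70433e+06.
Endpoint term: (f(8) + f(32))/2 = (4096.00 + 1.04858e+06)/2 = 526336.
So far: 7.23067e+06.
k=1: B_{2}/(2)! × [f^{(1)}(32) − f^{(1)}(8)] = 1/12 × (131072 − 2048.00) = 10752.0.
After k=1: 7.24142e+06.
k=2: B_{4}/(4)! × [f^{(3)}(32) − f^{(3)}(8)] = −1/720 × (768.000 − 192.000) = -0.800000.
After k=2: 7.24142e+06.
k=3: B_{6}/(6)! × [f^{(5)}(32) − f^{(5)}(8)] = 1/30240 × (0.00000 − 0.00000) = 0.00000.
After k=3: 7.24142e+06.
k=4: B_{8}/(8)! × [f^{(7)}(32) − f^{(7)}(8)] = −1/1209600 × (0.00000 − 0.00000) = 0.00000.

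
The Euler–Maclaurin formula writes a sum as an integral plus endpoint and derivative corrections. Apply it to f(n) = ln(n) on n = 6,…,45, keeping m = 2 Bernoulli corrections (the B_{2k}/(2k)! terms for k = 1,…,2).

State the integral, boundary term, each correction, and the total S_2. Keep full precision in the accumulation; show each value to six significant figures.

S_2 ≈ 124.336

The integral term ∫_6^45 ln(x) dx = 121.549.
Boundary: ½(f(6) + f(45)) = ½(1.79176 + 3.80666) = 2.79921.
Integral + boundary = 124.348.
Order-1 term: 1/12 · (0.0222222 − 0.166667) = -0.0120370.
Running total after k=1: 124.336.
Order-2 term: −1/720 · (2.19479e-05 − 0.00925926) = 1.28296e-05.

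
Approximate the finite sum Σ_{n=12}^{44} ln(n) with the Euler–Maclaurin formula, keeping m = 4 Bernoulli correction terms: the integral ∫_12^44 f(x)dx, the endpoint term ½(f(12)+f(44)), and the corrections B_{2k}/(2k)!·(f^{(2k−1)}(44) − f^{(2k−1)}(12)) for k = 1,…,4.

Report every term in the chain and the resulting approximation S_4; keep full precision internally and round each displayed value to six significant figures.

S_4 ≈ 107.815

∫_12^44 ln(x) dx evaluates to 104.685.
Boundary: ½(f(12) + f(44)) = ½(2.48491 + 3.78419) = 3.13455.
Running total after boundary: 107.820.
Order-1 term: 1/12 · (0.0227273 − 0.0833333) = -0.00505051.
Partial sum through k=1: 107.815.
Order-2 term: −1/720 · (2.34786e-05 − 0.00115741) = 1.57490e-06.
Partial sum through k=2: 107.815.
Order-3 term: 1/30240 · (1.45528e-07 − 9.64506e-05) = -3.18469e-09.
Partial sum through k=3: 107.815.
Order-4 term: −1/1209600 · (2.25509e-09 − 2.00939e-05) = 1.66101e-11.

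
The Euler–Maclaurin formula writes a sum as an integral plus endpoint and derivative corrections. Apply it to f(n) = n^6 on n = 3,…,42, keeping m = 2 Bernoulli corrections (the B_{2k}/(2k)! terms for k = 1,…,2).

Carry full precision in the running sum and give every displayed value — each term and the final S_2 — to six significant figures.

∫_3^42 x^6 dx evaluates to 3.29342e+10.
Boundary: ½(f(3) + f(42)) = ½(729.000 + 5.48903e+09) = 2.74452e+09.
Integral + boundary = 3.56787e+10.
k=1: B_{2}/(2)! × [f^{(1)}(42) − f^{(1)}(3)] = 1/12 × (7.84147e+08 − 1458.00) = 6.53455e+07.
Running total after k=1: 3.57441e+10.
k=2: B_{4}/(4)! × [f^{(3)}(42) − f^{(3)}(3)] = −1/720 × (8.89056e+06 − 3240.00) = -12343.5.

S_2 ≈ 3.57440e+10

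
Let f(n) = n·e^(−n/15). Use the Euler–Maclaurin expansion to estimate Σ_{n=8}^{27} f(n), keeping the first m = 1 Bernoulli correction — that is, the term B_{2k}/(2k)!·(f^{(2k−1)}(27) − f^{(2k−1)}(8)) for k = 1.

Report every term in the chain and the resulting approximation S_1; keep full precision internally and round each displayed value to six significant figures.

The integral term ∫_8^27 x·e^(−x/15) dx = 98.2546.
Boundary: ½(f(8) + f(27)) = ½(4.69317 + 4.46307) = 4.57812.
So far: 102.833.
Correction k=1: B_{2}/2! · (f^{(1)}(27) − f^{(1)}(8)) = 1/12 · (-0.132239 − 0.273768) = -0.0338339.

S_1 ≈ 102.799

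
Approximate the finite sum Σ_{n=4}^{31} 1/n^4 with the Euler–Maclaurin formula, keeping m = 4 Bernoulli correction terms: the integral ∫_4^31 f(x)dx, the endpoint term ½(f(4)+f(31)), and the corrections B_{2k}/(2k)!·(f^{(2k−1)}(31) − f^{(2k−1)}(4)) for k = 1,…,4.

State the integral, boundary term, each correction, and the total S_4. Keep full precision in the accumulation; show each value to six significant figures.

S_4 ≈ 0.00746688

∫_4^31 1/x^4 dx evaluates to 0.00519714.
Endpoint term: (f(4) + f(31))/2 = (0.00390625 + 1.08281e-06)/2 = 0.00195367.
Integral + boundary = 0.00715081.
Correction k=1: B_{2}/2! · (f^{(1)}(31) − f^{(1)}(4)) = 1/12 · (-1.39718e-07 − (-0.00390625)) = 0.000325509.
Running total after k=1: 0.00747632.
Correction k=2: B_{4}/4! · (f^{(3)}(31) − f^{(3)}(4)) = −1/720 · (-4.36164e-09 − (-0.00732422)) = -1.01725e-05.
Running total after k=2: 0.00746615.
Correction k=3: B_{6}/6! · (f^{(5)}(31) − f^{(5)}(4)) = 1/30240 · (-2.54164e-10 − (-0.0256348)) = 8.47710e-07.
Running total after k=3: 0.00746700.
Correction k=4: B_{8}/8! · (f^{(7)}(31) − f^{(7)}(4)) = −1/1209600 · (-2.38031e-11 − (-0.144196)) = -1.19209e-07.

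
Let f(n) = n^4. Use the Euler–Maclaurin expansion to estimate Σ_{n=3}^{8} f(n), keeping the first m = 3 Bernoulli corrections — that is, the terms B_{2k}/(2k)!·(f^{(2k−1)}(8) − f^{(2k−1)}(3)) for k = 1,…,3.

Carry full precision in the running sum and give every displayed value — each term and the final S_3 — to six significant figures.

The integral term ∫_3^8 x^4 dx = 6505.00.
Boundary: ½(f(3) + f(8)) = ½(81.0000 + 4096.00) = 2088.50.
So far: 8593.50.
k=1: B_{2}/(2)! × [f^{(1)}(8) − f^{(1)}(3)] = 1/12 × (2048.00 − 108.000) = 161.667.
Running total after k=1: 8755.17.
k=2: B_{4}/(4)! × [f^{(3)}(8) − f^{(3)}(3)] = −1/720 × (192.000 − 72.0000) = -0.166667.
Running total after k=2: 8755.00.
k=3: B_{6}/(6)! × [f^{(5)}(8) − f^{(5)}(3)] = 1/30240 × (0.00000 − 0.00000) = 0.00000.

S_3 ≈ 8755.00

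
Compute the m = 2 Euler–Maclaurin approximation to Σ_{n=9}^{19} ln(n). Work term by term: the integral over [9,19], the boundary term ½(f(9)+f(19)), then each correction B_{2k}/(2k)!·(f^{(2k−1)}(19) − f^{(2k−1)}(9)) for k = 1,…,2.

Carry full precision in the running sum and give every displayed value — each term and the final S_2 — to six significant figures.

Integral: ∫_9^19 ln(x) dx = 26.1693.
½[f(9) + f(19)] = ½[2.19722 + 2.94444] = 2.57083.
So far: 28.7402.
Correction k=1: B_{2}/2! · (f^{(1)}(19) − f^{(1)}(9)) = 1/12 · (0.0526316 − 0.111111) = -0.00487329.
Running total after k=1: 28.7353.
Correction k=2: B_{4}/4! · (f^{(3)}(19) − f^{(3)}(9)) = −1/720 · (0.000291588 − 0.00274348) = 3.40541e-06.

S_2 ≈ 28.7353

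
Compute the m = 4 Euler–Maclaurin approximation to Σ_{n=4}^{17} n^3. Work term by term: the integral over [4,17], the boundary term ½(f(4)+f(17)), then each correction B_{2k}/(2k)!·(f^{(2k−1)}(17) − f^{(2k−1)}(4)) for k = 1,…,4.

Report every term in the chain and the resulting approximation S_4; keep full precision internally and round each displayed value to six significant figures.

The integral term ∫_4^17 x^3 dx = 20816.2.
Boundary: ½(f(4) + f(17)) = ½(64.0000 + 4913.00) = 2488.50.
Integral + boundary = 23304.8.
k=1: B_{2}/(2)! × [f^{(1)}(17) − f^{(1)}(4)] = 1/12 × (867.000 − 48.0000) = 68.2500.
Running total after k=1: 23373.0.
k=2: B_{4}/(4)! × [f^{(3)}(17) − f^{(3)}(4)] = −1/720 × (6.00000 − 6.00000) = 0.00000.
Running total after k=2: 23373.0.
k=3: B_{6}/(6)! × [f^{(5)}(17) − f^{(5)}(4)] = 1/30240 × (0.00000 − 0.00000) = 0.00000.
Running total after k=3: 23373.0.
k=4: B_{8}/(8)! × [f^{(7)}(17) − f^{(7)}(4)] = −1/1209600 × (0.00000 − 0.00000) = 0.00000.

S_4 ≈ 23373.0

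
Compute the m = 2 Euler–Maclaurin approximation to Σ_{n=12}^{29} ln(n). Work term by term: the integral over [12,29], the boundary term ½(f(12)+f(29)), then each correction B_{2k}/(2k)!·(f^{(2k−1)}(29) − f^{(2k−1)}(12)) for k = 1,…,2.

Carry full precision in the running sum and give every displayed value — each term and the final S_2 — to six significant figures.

Integral: ∫_12^29 ln(x) dx = 50.8327.
½[f(12) + f(29)] = ½[2.48491 + 3.36730] = 2.92610.
So far: 53.7588.
Correction k=1: B_{2}/2! · (f^{(1)}(29) − f^{(1)}(12)) = 1/12 · (0.0344828 − 0.0833333) = -0.00407088.
Running total after k=1: 53.7547.
Correction k=2: B_{4}/4! · (f^{(3)}(29) − f^{(3)}(12)) = −1/720 · (8.20042e-05 − 0.00115741) = 1.49362e-06.

S_2 ≈ 53.7547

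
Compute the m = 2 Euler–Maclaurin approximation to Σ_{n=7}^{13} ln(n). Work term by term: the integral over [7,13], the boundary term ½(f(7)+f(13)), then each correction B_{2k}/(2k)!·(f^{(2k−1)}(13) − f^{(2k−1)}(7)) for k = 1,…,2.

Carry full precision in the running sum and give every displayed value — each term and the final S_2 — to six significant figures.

Integral: ∫_7^13 ln(x) dx = 13.7230.
½[f(7) + f(13)] = ½[1.94591 + 2.56495] = 2.25543.
Running total after boundary: 15.9784.
k=1: B_{2}/(2)! × [f^{(1)}(13) − f^{(1)}(7)] = 1/12 × (0.0769231 − 0.142857) = -0.00549451.
Running total after k=1: 15.9729.
k=2: B_{4}/(4)! × [f^{(3)}(13) − f^{(3)}(7)] = −1/720 × (0.000910332 − 0.00583090) = 6.83413e-06.

S_2 ≈ 15.9729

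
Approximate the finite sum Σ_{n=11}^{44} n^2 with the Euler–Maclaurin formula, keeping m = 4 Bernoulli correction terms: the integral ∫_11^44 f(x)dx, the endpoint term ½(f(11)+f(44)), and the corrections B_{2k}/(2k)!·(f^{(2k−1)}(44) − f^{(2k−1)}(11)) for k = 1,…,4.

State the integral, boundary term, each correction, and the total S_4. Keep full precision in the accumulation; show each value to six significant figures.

S_4 ≈ 28985.0

∫_11^44 x^2 dx evaluates to 27951.0.
Endpoint term: (f(11) + f(44))/2 = (121.000 + 1936.00)/2 = 1028.50.
So far: 28979.5.
k=1: B_{2}/(2)! × [f^{(1)}(44) − f^{(1)}(11)] = 1/12 × (88.0000 − 22.0000) = 5.50000.
Partial sum through k=1: 28985.0.
k=2: B_{4}/(4)! × [f^{(3)}(44) − f^{(3)}(11)] = −1/720 × (0.00000 − 0.00000) = 0.00000.
Partial sum through k=2: 28985.0.
k=3: B_{6}/(6)! × [f^{(5)}(44) − f^{(5)}(11)] = 1/30240 × (0.00000 − 0.00000) = 0.00000.
Partial sum through k=3: 28985.0.
k=4: B_{8}/(8)! × [f^{(7)}(44) − f^{(7)}(11)] = −1/1209600 × (0.00000 − 0.00000) = 0.00000.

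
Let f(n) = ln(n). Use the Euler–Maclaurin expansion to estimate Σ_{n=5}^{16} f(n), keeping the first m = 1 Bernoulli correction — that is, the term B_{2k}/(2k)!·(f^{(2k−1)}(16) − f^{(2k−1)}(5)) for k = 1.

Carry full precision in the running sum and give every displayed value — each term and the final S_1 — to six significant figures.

S_1 ≈ 27.4938

The integral term ∫_5^16 ln(x) dx = 25.3142.
Endpoint term: (f(5) + f(16))/2 = (1.60944 + 2.77259)/2 = 2.19101.
So far: 27.5052.
Order-1 term: 1/12 · (0.0625000 − 0.200000) = -0.0114583.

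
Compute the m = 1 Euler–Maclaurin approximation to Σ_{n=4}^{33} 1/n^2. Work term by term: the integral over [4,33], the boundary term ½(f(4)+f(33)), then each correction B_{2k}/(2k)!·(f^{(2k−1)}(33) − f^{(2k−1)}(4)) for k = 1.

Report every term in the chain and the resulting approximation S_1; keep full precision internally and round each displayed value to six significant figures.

S_1 ≈ 0.254006

Integral: ∫_4^33 1/x^2 dx = 0.219697.
Boundary: ½(f(4) + f(33)) = ½(0.0625000 + 0.000918274) = 0.0317091.
Integral + boundary = 0.251406.
k=1: B_{2}/(2)! × [f^{(1)}(33) − f^{(1)}(4)] = 1/12 × (-5.56529e-05 − (-0.0312500)) = 0.00259953.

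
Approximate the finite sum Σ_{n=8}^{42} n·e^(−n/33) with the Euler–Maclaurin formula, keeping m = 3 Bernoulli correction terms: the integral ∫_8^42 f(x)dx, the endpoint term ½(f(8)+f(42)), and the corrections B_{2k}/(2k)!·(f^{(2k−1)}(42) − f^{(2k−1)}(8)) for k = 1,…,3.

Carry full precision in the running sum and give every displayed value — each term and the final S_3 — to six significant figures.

S_3 ≈ 377.530

∫_8^42 x·e^(−x/33) dx evaluates to 368.565.
½[f(8) + f(42)] = ½[6.27779 + 11.7628] = 9.02029.
So far: 377.586.
Correction k=1: B_{2}/2! · (f^{(1)}(42) − f^{(1)}(8)) = 1/12 · (-0.0763818 − 0.594487) = -0.0559058.
Running total after k=1: 377.530.
Correction k=2: B_{4}/4! · (f^{(3)}(42) − f^{(3)}(8)) = −1/720 · (0.000444216 − 0.00198708) = 2.14287e-06.
Running total after k=2: 377.530.
Correction k=3: B_{6}/6! · (f^{(5)}(42) − f^{(5)}(8)) = 1/30240 · (8.80232e-07 − 3.14808e-06) = -7.49951e-11.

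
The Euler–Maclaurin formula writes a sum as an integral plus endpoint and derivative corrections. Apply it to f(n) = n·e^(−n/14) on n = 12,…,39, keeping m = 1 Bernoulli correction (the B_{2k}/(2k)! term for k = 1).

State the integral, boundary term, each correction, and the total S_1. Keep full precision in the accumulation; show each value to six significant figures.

∫_12^39 x·e^(−x/14) dx evaluates to 108.701.
½[f(12) + f(39)] = ½[5.09247 + 2.40572] = 3.74909.
Integral + boundary = 112.451.
Correction k=1: B_{2}/2! · (f^{(1)}(39) − f^{(1)}(12)) = 1/12 · (-0.110152 − 0.0606247) = -0.0142314.

S_1 ≈ 112.436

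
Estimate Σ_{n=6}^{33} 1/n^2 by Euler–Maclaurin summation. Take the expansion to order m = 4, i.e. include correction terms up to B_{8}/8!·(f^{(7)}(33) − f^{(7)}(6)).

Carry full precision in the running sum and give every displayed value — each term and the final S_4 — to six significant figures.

∫_6^33 1/x^2 dx evaluates to 0.136364.
Boundary: ½(f(6) + f(33)) = ½(0.0277778 + 0.000918274) = 0.0143480.
Integral + boundary = 0.150712.
k=1: B_{2}/(2)! × [f^{(1)}(33) − f^{(1)}(6)] = 1/12 × (-5.56529e-05 − (-0.00925926)) = 0.000766967.
Running total after k=1: 0.151479.
k=2: B_{4}/(4)! × [f^{(3)}(33) − f^{(3)}(6)] = −1/720 × (-6.13256e-07 − (-0.00308642)) = -4.28584e-06.
Running total after k=2: 0.151474.
k=3: B_{6}/(6)! × [f^{(5)}(33) − f^{(5)}(6)] = 1/30240 × (-1.68941e-08 − (-0.00257202)) = 8.50529e-08.
Running total after k=3: 0.151474.
k=4: B_{8}/(8)! × [f^{(7)}(33) − f^{(7)}(6)] = −1/1209600 × (-8.68750e-10 − (-0.00400091)) = -3.30763e-09.

S_4 ≈ 0.151474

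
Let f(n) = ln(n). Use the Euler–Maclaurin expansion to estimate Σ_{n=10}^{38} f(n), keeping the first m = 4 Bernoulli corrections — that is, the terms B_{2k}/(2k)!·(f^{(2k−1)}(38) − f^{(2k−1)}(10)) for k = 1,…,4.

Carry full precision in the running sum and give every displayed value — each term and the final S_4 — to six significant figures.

∫_10^38 ln(x) dx evaluates to 87.2024.
Endpoint term: (f(10) + f(38))/2 = (2.30259 + 3.63759)/2 = 2.97009.
So far: 90.1725.
k=1: B_{2}/(2)! × [f^{(1)}(38) − f^{(1)}(10)] = 1/12 × (0.0263158 − 0.100000) = -0.00614035.
Partial sum through k=1: 90.1664.
k=2: B_{4}/(4)! × [f^{(3)}(38) − f^{(3)}(10)] = −1/720 × (3.64485e-05 − 0.00200000) = 2.72715e-06.
Partial sum through k=2: 90.1664.
k=3: B_{6}/(6)! × [f^{(5)}(38) − f^{(5)}(10)] = 1/30240 × (3.02896e-07 − 0.000240000) = -7.92649e-09.
Partial sum through k=3: 90.1664.
k=4: B_{8}/(8)! × [f^{(7)}(38) − f^{(7)}(10)] = −1/1209600 × (6.29285e-09 − 7.20000e-05) = 5.95186e-11.

S_4 ≈ 90.1664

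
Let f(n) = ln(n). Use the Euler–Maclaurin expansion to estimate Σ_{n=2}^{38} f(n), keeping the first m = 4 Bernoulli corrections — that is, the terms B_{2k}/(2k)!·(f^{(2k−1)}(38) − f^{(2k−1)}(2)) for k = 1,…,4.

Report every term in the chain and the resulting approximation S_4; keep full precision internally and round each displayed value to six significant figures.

S_4 ≈ 102.968

Integral: ∫_2^38 ln(x) dx = 100.842.
Boundary: ½(f(2) + f(38)) = ½(0.693147 + 3.63759) = 2.16537.
So far: 103.007.
Correction k=1: B_{2}/2! · (f^{(1)}(38) − f^{(1)}(2)) = 1/12 · (0.0263158 − 0.500000) = -0.0394737.
Running total after k=1: 102.968.
Correction k=2: B_{4}/4! · (f^{(3)}(38) − f^{(3)}(2)) = −1/720 · (3.64485e-05 − 0.250000) = 0.000347172.
Running total after k=2: 102.968.
Correction k=3: B_{6}/6! · (f^{(5)}(38) − f^{(5)}(2)) = 1/30240 · (3.02896e-07 − 0.750000) = -2.48016e-05.
Running total after k=3: 102.968.
Correction k=4: B_{8}/8! · (f^{(7)}(38) − f^{(7)}(2)) = −1/1209600 · (6.29285e-09 − 5.62500) = 4.65030e-06.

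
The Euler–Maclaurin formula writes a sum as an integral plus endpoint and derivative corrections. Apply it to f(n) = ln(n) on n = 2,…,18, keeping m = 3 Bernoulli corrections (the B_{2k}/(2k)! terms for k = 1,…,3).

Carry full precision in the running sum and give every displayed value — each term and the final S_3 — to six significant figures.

S_3 ≈ 36.3954

The integral term ∫_2^18 ln(x) dx = 34.6404.
Boundary: ½(f(2) + f(18)) = ½(0.693147 + 2.89037) = 1.79176.
So far: 36.4322.
Order-1 term: 1/12 · (0.0555556 − 0.500000) = -0.0370370.
After k=1: 36.3951.
Order-2 term: −1/720 · (0.000342936 − 0.250000) = 0.000346746.
After k=2: 36.3955.
Order-3 term: 1/30240 · (1.27013e-05 − 0.750000) = -2.48012e-05.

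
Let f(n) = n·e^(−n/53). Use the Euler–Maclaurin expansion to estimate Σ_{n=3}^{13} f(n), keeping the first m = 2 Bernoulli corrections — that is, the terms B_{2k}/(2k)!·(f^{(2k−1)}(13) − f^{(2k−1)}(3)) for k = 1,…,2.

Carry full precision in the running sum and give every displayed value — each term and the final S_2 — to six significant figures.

The integral term ∫_3^13 x·e^(−x/53) dx = 67.5406.
Endpoint term: (f(3) + f(13))/2 = (2.83491 + 10.1723)/2 = 6.50359.
So far: 74.0441.
Correction k=1: B_{2}/2! · (f^{(1)}(13) − f^{(1)}(3)) = 1/12 · (0.590553 − 0.891480) = -0.0250772.
Running total after k=1: 74.0191.
Correction k=2: B_{4}/4! · (f^{(3)}(13) − f^{(3)}(3)) = −1/720 · (0.000767362 − 0.000990180) = 3.09470e-07.

S_2 ≈ 74.0191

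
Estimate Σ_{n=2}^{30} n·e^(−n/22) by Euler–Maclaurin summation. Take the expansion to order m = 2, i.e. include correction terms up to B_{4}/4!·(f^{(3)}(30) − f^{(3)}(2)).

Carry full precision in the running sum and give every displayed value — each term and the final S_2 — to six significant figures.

∫_2^30 x·e^(−x/22) dx evaluates to 189.563.
½[f(2) + f(30)] = ½[1.82620 + 7.67187] = 4.74904.
So far: 194.312.
k=1: B_{2}/(2)! × [f^{(1)}(30) − f^{(1)}(2)] = 1/12 × (-0.0929924 − 0.830092) = -0.0769237.
Partial sum through k=1: 194.235.
k=2: B_{4}/(4)! × [f^{(3)}(30) − f^{(3)}(2)] = −1/720 × (0.000864599 − 0.00548821) = 6.42168e-06.

S_2 ≈ 194.235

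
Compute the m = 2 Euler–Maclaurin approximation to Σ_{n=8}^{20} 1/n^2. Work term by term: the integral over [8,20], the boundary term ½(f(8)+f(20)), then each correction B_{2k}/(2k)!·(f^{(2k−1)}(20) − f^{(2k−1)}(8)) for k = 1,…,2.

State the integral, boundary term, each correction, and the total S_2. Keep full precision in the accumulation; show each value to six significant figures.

∫_8^20 1/x^2 dx evaluates to 0.0750000.
Boundary: ½(f(8) + f(20)) = ½(0.0156250 + 0.00250000) = 0.00906250.
So far: 0.0840625.
Correction k=1: B_{2}/2! · (f^{(1)}(20) − f^{(1)}(8)) = 1/12 · (-0.000250000 − (-0.00390625)) = 0.000304687.
Running total after k=1: 0.0843672.
Correction k=2: B_{4}/4! · (f^{(3)}(20) − f^{(3)}(8)) = −1/720 · (-7.50000e-06 − (-0.000732422)) = -1.00684e-06.

S_2 ≈ 0.0843662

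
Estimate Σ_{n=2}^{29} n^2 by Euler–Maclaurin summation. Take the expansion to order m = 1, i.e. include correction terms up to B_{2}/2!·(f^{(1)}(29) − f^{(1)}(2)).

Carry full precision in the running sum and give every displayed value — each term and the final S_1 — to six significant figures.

Integral: ∫_2^29 x^2 dx = 8127.00.
Endpoint term: (f(2) + f(29))/2 = (4.00000 + 841.000)/2 = 422.500.
Integral + boundary = 8549.50.
Correction k=1: B_{2}/2! · (f^{(1)}(29) − f^{(1)}(2)) = 1/12 · (58.0000 − 4.00000) = 4.50000.

S_1 ≈ 8554.00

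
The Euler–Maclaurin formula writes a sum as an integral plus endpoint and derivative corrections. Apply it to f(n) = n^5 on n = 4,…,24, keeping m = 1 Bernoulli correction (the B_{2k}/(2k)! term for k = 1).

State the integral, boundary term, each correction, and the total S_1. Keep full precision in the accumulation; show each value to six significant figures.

S_1 ≈ 3.59698e+07

The integral term ∫_4^24 x^5 dx = 3.18498e+07.
½[f(4) + f(24)] = ½[1024.00 + 7.96262e+06] = 3.98182e+06.
Integral + boundary = 3.58316e+07.
Order-1 term: 1/12 · (1.65888e+06 − 1280.00) = 138133.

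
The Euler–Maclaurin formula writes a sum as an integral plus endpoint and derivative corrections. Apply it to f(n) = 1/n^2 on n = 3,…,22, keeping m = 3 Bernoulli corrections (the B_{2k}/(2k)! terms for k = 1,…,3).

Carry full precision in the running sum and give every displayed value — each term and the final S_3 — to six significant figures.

Integral: ∫_3^22 1/x^2 dx = 0.287879.
½[f(3) + f(22)] = ½[0.111111 + 0.00206612] = 0.0565886.
Integral + boundary = 0.344467.
Correction k=1: B_{2}/2! · (f^{(1)}(22) − f^{(1)}(3)) = 1/12 · (-0.000187829 − (-0.0740741)) = 0.00615719.
Running total after k=1: 0.350625.
Correction k=2: B_{4}/4! · (f^{(3)}(22) − f^{(3)}(3)) = −1/720 · (-4.65691e-06 − (-0.0987654)) = -0.000137168.
Running total after k=2: 0.350487.
Correction k=3: B_{6}/6! · (f^{(5)}(22) − f^{(5)}(3)) = 1/30240 · (-2.88651e-07 − (-0.329218)) = 1.08868e-05.

S_3 ≈ 0.350498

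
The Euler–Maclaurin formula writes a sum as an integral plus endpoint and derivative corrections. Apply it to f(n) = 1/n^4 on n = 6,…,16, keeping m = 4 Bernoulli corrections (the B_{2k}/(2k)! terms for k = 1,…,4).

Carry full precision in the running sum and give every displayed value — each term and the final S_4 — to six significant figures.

S_4 ≈ 0.00189724

∫_6^16 1/x^4 dx evaluates to 0.00146183.
Boundary: ½(f(6) + f(16)) = ½(0.000771605 + 1.52588e-05) = 0.000393432.
Running total after boundary: 0.00185526.
k=1: B_{2}/(2)! × [f^{(1)}(16) − f^{(1)}(6)] = 1/12 × (-3.81470e-06 − (-0.000514403)) = 4.25490e-05.
Partial sum through k=1: 0.00189781.
k=2: B_{4}/(4)! × [f^{(3)}(16) − f^{(3)}(6)] = −1/720 × (-4.47035e-07 − (-0.000428669)) = -5.94753e-07.
Partial sum through k=2: 0.00189722.
k=3: B_{6}/(6)! × [f^{(5)}(16) − f^{(5)}(6)] = 1/30240 × (-9.77889e-08 − (-0.000666819)) = 2.20477e-08.
Partial sum through k=3: 0.00189724.
k=4: B_{8}/(8)! × [f^{(7)}(16) − f^{(7)}(6)] = −1/1209600 × (-3.43789e-08 − (-0.00166705)) = -1.37815e-09.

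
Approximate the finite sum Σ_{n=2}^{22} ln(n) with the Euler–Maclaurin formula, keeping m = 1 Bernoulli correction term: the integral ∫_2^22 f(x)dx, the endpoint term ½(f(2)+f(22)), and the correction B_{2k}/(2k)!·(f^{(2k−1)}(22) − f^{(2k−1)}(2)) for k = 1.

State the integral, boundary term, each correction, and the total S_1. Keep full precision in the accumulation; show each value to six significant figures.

S_1 ≈ 48.4709

∫_2^22 ln(x) dx evaluates to 46.6166.
½[f(2) + f(22)] = ½[0.693147 + 3.09104] = 1.89209.
So far: 48.5087.
Order-1 term: 1/12 · (0.0454545 − 0.500000) = -0.0378788.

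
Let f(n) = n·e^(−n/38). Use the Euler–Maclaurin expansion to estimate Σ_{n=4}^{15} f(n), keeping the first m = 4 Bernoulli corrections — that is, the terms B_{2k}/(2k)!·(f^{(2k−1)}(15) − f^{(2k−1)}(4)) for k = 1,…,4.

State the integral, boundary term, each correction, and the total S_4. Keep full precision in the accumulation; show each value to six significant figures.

∫_4^15 x·e^(−x/38) dx evaluates to 79.3912.
½[f(4) + f(15)] = ½[3.60035 + 10.1079] = 6.85411.
Running total after boundary: 86.2453.
Correction k=1: B_{2}/2! · (f^{(1)}(15) − f^{(1)}(4)) = 1/12 · (0.407861 − 0.805342) = -0.0331234.
After k=1: 86.2121.
Correction k=2: B_{4}/4! · (f^{(3)}(15) − f^{(3)}(4)) = −1/720 · (0.00121577 − 0.00180437) = 8.17503e-07.
After k=2: 86.2121.
Correction k=3: B_{6}/6! · (f^{(5)}(15) − f^{(5)}(4)) = 1/30240 · (1.48829e-06 − 2.11290e-06) = -2.06552e-11.
After k=3: 86.2121.
Correction k=4: B_{8}/8! · (f^{(7)}(15) − f^{(7)}(4)) = −1/1209600 · (1.47828e-09 − 2.06111e-09) = 4.81836e-16.

S_4 ≈ 86.2121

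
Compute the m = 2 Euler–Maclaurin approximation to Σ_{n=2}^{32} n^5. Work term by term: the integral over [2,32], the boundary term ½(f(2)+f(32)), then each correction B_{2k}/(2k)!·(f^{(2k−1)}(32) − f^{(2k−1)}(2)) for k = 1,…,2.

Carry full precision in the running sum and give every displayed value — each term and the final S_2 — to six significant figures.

The integral term ∫_2^32 x^5 dx = 1.78957e+08.
½[f(2) + f(32)] = ½[32.0000 + 3.35544e+07] = 1.67772e+07.
So far: 1.95734e+08.
k=1: B_{2}/(2)! × [f^{(1)}(32) − f^{(1)}(2)] = 1/12 × (5.24288e+06 − 80.0000) = 436900.
Running total after k=1: 1.96171e+08.
k=2: B_{4}/(4)! × [f^{(3)}(32) − f^{(3)}(2)] = −1/720 × (61440.0 − 240.000) = -85.0000.

S_2 ≈ 1.96171e+08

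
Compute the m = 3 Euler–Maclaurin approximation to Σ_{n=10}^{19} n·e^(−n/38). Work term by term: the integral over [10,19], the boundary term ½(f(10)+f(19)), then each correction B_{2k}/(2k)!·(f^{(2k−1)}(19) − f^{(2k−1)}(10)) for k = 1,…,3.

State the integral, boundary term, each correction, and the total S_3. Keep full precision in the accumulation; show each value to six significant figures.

S_3 ≈ 97.8017

Integral: ∫_10^19 x·e^(−x/38) dx = 88.2184.
Boundary: ½(f(10) + f(19)) = ½(7.68621 + 11.5241) = 9.60514.
So far: 97.8236.
Order-1 term: 1/12 · (0.303265 − 0.566352) = -0.0219239.
Partial sum through k=1: 97.8017.
Order-2 term: −1/720 · (0.00105009 − 0.00145678) = 5.64853e-07.
Partial sum through k=2: 97.8017.
Order-3 term: 1/30240 · (1.30897e-06 − 1.74609e-06) = -1.44549e-11.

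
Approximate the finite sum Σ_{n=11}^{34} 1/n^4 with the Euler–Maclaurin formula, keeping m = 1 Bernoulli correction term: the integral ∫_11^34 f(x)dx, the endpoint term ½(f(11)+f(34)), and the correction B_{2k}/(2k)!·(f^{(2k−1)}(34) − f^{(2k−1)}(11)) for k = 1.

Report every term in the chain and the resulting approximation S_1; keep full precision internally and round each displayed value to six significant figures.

∫_11^34 1/x^4 dx evaluates to 0.000241957.
Endpoint term: (f(11) + f(34))/2 = (6.83013e-05 + 7.48315e-07)/2 = 3.45248e-05.
Running total after boundary: 0.000276482.
Order-1 term: 1/12 · (-8.80370e-08 − (-2.48369e-05)) = 2.06240e-06.

S_1 ≈ 0.000278545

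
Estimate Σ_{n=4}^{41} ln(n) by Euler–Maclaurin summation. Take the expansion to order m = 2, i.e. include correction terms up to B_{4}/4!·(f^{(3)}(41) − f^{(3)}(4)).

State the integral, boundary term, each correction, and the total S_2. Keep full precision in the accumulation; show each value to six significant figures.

S_2 ≈ 112.242

∫_4^41 ln(x) dx evaluates to 109.711.
½[f(4) + f(41)] = ½[1.38629 + 3.71357] = 2.54993.
Running total after boundary: 112.261.
k=1: B_{2}/(2)! × [f^{(1)}(41) − f^{(1)}(4)] = 1/12 × (0.0243902 − 0.250000) = -0.0188008.
After k=1: 112.242.
k=2: B_{4}/(4)! × [f^{(3)}(41) − f^{(3)}(4)] = −1/720 × (2.90187e-05 − 0.0312500) = 4.33625e-05.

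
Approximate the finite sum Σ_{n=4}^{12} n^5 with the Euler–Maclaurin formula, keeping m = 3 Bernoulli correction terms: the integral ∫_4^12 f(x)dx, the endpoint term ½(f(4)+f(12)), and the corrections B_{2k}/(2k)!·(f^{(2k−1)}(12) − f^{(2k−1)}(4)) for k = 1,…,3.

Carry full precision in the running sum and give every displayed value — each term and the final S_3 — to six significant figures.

S_3 ≈ 630432

The integral term ∫_4^12 x^5 dx = 496981.
½[f(4) + f(12)] = ½[1024.00 + 248832] = 124928.
So far: 621909.
Order-1 term: 1/12 · (103680 − 1280.00) = 8533.33.
After k=1: 630443.
Order-2 term: −1/720 · (8640.00 − 960.000) = -10.6667.
After k=2: 630432.
Order-3 term: 1/30240 · (120.000 − 120.000) = 0.00000.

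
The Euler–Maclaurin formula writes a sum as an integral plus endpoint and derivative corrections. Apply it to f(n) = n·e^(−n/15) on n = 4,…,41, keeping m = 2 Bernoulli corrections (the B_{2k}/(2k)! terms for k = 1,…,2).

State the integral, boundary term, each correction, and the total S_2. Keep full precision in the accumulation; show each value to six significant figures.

Integral: ∫_4^41 x·e^(−x/15) dx = 163.688.
Boundary: ½(f(4) + f(41)) = ½(3.06371 + 2.66509) = 2.86440.
So far: 166.552.
k=1: B_{2}/(2)! × [f^{(1)}(41) − f^{(1)}(4)] = 1/12 × (-0.112671 − 0.561681) = -0.0561959.
After k=1: 166.496.
k=2: B_{4}/(4)! × [f^{(3)}(41) − f^{(3)}(4)] = −1/720 × (7.70397e-05 − 0.00930461) = 1.28161e-05.

S_2 ≈ 166.496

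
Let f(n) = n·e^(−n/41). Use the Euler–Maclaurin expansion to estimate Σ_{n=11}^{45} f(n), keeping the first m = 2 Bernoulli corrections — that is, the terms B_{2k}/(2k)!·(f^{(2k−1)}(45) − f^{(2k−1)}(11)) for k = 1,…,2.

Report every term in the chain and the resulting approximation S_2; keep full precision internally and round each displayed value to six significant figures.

S_2 ≈ 465.401

∫_11^45 x·e^(−x/41) dx evaluates to 453.737.
½[f(11) + f(45)] = ½[8.41152 + 15.0158] = 11.7137.
So far: 465.450.
Correction k=1: B_{2}/2! · (f^{(1)}(45) − f^{(1)}(11)) = 1/12 · (-0.0325545 − 0.559525) = -0.0493399.
Partial sum through k=1: 465.401.
Correction k=2: B_{4}/4! · (f^{(3)}(45) − f^{(3)}(11)) = −1/720 · (0.000377640 − 0.00124265) = 1.20140e-06.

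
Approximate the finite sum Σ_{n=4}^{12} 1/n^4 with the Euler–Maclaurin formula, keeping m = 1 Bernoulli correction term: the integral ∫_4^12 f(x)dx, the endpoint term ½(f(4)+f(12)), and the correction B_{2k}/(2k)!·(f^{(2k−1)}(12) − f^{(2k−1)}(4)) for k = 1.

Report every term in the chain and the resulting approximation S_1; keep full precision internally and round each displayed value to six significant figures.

S_1 ≈ 0.00731685

∫_4^12 1/x^4 dx evaluates to 0.00501543.
Boundary: ½(f(4) + f(12)) = ½(0.00390625 + 4.82253e-05) = 0.00197724.
Integral + boundary = 0.00699267.
Order-1 term: 1/12 · (-1.60751e-05 − (-0.00390625)) = 0.000324181.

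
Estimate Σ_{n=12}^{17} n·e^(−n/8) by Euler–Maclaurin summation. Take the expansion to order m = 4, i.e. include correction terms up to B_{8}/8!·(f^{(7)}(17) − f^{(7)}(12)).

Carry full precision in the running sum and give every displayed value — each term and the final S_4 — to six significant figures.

The integral term ∫_12^17 x·e^(−x/8) dx = 11.8142.
Boundary: ½(f(12) + f(17)) = ½(2.67756 + 2.03036) = 2.35396.
Running total after boundary: 14.1682.
Correction k=1: B_{2}/2! · (f^{(1)}(17) − f^{(1)}(12)) = 1/12 · (-0.134362 − (-0.111565)) = -0.00189975.
After k=1: 14.1663.
Correction k=2: B_{4}/4! · (f^{(3)}(17) − f^{(3)}(12)) = −1/720 · (0.00163287 − 0.00522961) = 4.99547e-06.
After k=2: 14.1663.
Correction k=3: B_{6}/6! · (f^{(5)}(17) − f^{(5)}(12)) = 1/30240 · (8.38305e-05 − 0.000190663) = -3.53282e-09.
After k=3: 14.1663.
Correction k=4: B_{8}/8! · (f^{(7)}(17) − f^{(7)}(12)) = −1/1209600 · (2.22105e-06 − 4.68146e-06) = 2.03406e-12.

S_4 ≈ 14.1663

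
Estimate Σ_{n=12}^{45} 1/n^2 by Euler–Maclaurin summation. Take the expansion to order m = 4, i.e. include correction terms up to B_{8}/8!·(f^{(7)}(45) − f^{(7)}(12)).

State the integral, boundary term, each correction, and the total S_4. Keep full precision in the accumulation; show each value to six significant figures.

Integral: ∫_12^45 1/x^2 dx = 0.0611111.
½[f(12) + f(45)] = ½[0.00694444 + 0.000493827] = 0.00371914.
So far: 0.0648302.
Correction k=1: B_{2}/2! · (f^{(1)}(45) − f^{(1)}(12)) = 1/12 · (-2.19479e-05 − (-0.00115741)) = 9.46216e-05.
After k=1: 0.0649249.
Correction k=2: B_{4}/4! · (f^{(3)}(45) − f^{(3)}(12)) = −1/720 · (-1.30061e-07 − (-9.64506e-05)) = -1.33779e-07.
After k=2: 0.0649247.
Correction k=3: B_{6}/6! · (f^{(5)}(45) − f^{(5)}(12)) = 1/30240 · (-1.92684e-09 − (-2.00939e-05)) = 6.64416e-10.
After k=3: 0.0649247.
Correction k=4: B_{8}/8! · (f^{(7)}(45) − f^{(7)}(12)) = −1/1209600 · (-5.32854e-11 − (-7.81429e-06)) = -6.46018e-12.

S_4 ≈ 0.0649247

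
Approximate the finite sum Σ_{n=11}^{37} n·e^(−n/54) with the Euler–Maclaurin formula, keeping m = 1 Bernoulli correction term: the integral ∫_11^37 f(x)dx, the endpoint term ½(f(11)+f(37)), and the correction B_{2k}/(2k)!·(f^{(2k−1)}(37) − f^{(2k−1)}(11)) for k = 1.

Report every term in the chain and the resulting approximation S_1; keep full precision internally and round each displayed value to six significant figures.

∫_11^37 x·e^(−x/54) dx evaluates to 386.480.
Boundary: ½(f(11) + f(37)) = ½(8.97274 + 18.6479) = 13.8103.
Running total after boundary: 400.291.
Order-1 term: 1/12 · (0.158666 − 0.649542) = -0.0409064.

S_1 ≈ 400.250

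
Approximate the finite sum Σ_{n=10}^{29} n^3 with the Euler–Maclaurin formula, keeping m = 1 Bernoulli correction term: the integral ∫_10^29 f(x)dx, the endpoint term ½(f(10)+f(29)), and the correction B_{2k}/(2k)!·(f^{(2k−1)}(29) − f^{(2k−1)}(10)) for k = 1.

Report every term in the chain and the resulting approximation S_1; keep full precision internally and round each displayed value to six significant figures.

S_1 ≈ 187200

The integral term ∫_10^29 x^3 dx = 174320.
½[f(10) + f(29)] = ½[1000.00 + 24389.0] = 12694.5.
Integral + boundary = 187015.
k=1: B_{2}/(2)! × [f^{(1)}(29) − f^{(1)}(10)] = 1/12 × (2523.00 − 300.000) = 185.250.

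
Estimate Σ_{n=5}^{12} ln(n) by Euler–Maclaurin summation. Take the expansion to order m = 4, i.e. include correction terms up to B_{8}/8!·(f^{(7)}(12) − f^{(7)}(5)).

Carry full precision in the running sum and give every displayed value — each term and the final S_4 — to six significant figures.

The integral term ∫_5^12 ln(x) dx = 14.7717.
½[f(5) + f(12)] = ½[1.60944 + 2.48491] = 2.04717.
So far: 16.8189.
Order-1 term: 1/12 · (0.0833333 − 0.200000) = -0.00972222.
Partial sum through k=1: 16.8091.
Order-2 term: −1/720 · (0.00115741 − 0.0160000) = 2.06147e-05.
Partial sum through k=2: 16.8092.
Order-3 term: 1/30240 · (9.64506e-05 − 0.00768000) = -2.50779e-07.
Partial sum through k=3: 16.8092.
Order-4 term: −1/1209600 · (2.00939e-05 − 0.00921600) = 7.60244e-09.

S_4 ≈ 16.8092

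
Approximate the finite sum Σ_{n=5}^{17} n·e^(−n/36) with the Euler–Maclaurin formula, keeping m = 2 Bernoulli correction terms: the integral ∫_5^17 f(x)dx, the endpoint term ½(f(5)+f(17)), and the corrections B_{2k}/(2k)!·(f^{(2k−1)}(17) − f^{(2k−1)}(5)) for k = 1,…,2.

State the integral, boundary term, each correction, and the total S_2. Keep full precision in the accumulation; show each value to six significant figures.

S_2 ≈ 102.184

∫_5^17 x·e^(−x/36) dx evaluates to 94.7420.
Endpoint term: (f(5) + f(17))/2 = (4.35162 + 10.6015)/2 = 7.47654.
Integral + boundary = 102.219.
Order-1 term: 1/12 · (0.329130 − 0.749446) = -0.0350263.
Running total after k=1: 102.184.
Order-2 term: −1/720 · (0.00121633 − 0.00192137) = 9.79226e-07.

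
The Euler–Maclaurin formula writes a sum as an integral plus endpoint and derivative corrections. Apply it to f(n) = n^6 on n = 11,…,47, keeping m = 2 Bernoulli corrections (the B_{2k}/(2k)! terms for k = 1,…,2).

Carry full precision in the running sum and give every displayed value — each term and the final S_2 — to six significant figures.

S_2 ≈ 7.78770e+10

The integral term ∫_11^47 x^6 dx = 7.23719e+10.
½[f(11) + f(47)] = ½[1.77156e+06 + 1.07792e+10] = 5.39049e+09.
Integral + boundary = 7.77624e+10.
Order-1 term: 1/12 · (1.37607e+09 − 966306) = 1.14592e+08.
Running total after k=1: 7.78770e+10.
Order-2 term: −1/720 · (1.24588e+07 − 159720) = -17082.0.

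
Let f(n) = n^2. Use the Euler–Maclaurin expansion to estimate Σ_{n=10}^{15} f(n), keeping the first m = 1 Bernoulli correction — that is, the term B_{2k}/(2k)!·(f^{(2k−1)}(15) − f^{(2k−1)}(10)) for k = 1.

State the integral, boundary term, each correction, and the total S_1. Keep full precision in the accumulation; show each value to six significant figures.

S_1 ≈ 955.000

∫_10^15 x^2 dx evaluates to 791.667.
½[f(10) + f(15)] = ½[100.000 + 225.000] = 162.500.
Integral + boundary = 954.167.
k=1: B_{2}/(2)! × [f^{(1)}(15) − f^{(1)}(10)] = 1/12 × (30.0000 − 20.0000) = 0.833333.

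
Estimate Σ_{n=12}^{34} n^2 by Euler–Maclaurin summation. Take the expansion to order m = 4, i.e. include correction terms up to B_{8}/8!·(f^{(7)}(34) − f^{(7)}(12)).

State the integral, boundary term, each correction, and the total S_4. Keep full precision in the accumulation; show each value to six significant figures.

S_4 ≈ 13179.0

Integral: ∫_12^34 x^2 dx = 12525.3.
Endpoint term: (f(12) + f(34))/2 = (144.000 + 1156.00)/2 = 650.000.
Integral + boundary = 13175.3.
k=1: B_{2}/(2)! × [f^{(1)}(34) − f^{(1)}(12)] = 1/12 × (68.0000 − 24.0000) = 3.66667.
Partial sum through k=1: 13179.0.
k=2: B_{4}/(4)! × [f^{(3)}(34) − f^{(3)}(12)] = −1/720 × (0.00000 − 0.00000) = 0.00000.
Partial sum through k=2: 13179.0.
k=3: B_{6}/(6)! × [f^{(5)}(34) − f^{(5)}(12)] = 1/30240 × (0.00000 − 0.00000) = 0.00000.
Partial sum through k=3: 13179.0.
k=4: B_{8}/(8)! × [f^{(7)}(34) − f^{(7)}(12)] = −1/1209600 × (0.00000 − 0.00000) = 0.00000.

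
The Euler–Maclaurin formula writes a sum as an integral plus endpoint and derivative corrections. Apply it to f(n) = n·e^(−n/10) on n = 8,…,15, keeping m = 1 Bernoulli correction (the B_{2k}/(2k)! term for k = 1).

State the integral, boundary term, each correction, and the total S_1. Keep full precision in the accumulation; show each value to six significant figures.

S_1 ≈ 28.5507

∫_8^15 x·e^(−x/10) dx evaluates to 25.0967.
Endpoint term: (f(8) + f(15))/2 = (3.59463 + 3.34695)/2 = 3.47079.
So far: 28.5675.
Correction k=1: B_{2}/2! · (f^{(1)}(15) − f^{(1)}(8)) = 1/12 · (-0.111565 − 0.0898658) = -0.0167859.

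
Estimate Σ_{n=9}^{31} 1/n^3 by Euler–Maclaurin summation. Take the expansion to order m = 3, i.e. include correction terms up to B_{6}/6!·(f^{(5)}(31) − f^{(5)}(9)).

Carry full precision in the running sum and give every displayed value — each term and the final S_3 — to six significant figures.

Integral: ∫_9^31 1/x^3 dx = 0.00565255.
Endpoint term: (f(9) + f(31))/2 = (0.00137174 + 3.35672e-05)/2 = 0.000702655.
Integral + boundary = 0.00635520.
Order-1 term: 1/12 · (-3.24844e-06 − (-0.000457247)) = 3.78332e-05.
Running total after k=1: 0.00639304.
Order-2 term: −1/720 · (-6.76054e-08 − (-0.000112901)) = -1.56712e-07.
Running total after k=2: 0.00639288.
Order-3 term: 1/30240 · (-2.95466e-09 − (-5.85410e-05)) = 1.93578e-09.

S_3 ≈ 0.00639288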